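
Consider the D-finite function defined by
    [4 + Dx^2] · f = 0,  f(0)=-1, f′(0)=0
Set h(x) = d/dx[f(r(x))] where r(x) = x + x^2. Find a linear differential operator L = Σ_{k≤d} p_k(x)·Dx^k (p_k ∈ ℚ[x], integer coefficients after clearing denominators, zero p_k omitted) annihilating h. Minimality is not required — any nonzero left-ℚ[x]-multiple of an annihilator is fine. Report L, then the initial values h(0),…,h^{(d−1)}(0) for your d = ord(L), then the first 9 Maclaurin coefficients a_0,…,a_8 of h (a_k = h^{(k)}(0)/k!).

L = (16 + 32·x + 96·x^2 + 128·x^3 + 64·x^4) + (-6 - 12·x)·Dx + (1 + 4·x + 4·x^2)·Dx^2  (order 2).
h: a_k = 0, 4, 12, 16/3, -40/3, -352/15, -224/15, 1664/315, 544/35, …
ICs: h(0) = 0, h′(0) = 4.

f: a_k = -1, 0, 2, 0, -2/3, 0, 4/45, 0, -2/315, …
Substitute x→r, Dx→(1/r')Dx; clear ⇒ L₀.
h=h₀': d/dx-closure on L₀ ⇒ L.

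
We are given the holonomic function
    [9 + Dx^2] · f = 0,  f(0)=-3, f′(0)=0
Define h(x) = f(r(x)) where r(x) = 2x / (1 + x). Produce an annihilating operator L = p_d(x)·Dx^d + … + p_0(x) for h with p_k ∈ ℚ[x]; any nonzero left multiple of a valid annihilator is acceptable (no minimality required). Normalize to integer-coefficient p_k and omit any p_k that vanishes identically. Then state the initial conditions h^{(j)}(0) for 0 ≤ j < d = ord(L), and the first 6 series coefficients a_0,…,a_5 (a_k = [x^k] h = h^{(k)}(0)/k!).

f: a_k = -3, 0, 27/2, 0, -81/8, 0, …
f∘r: x↦r, Dx↦Dx/r' in L_f ⇒ L₀.
L = 36 + (2 + 6·x + 6·x^2 + 2·x^3)·Dx + (1 + 4·x + 6·x^2 + 4·x^3 + x^4)·Dx^2  (order 2).
h: a_k = -3, 0, 54, -108, 0, 432, …
ICs: h(0) = -3, h′(0) = 0.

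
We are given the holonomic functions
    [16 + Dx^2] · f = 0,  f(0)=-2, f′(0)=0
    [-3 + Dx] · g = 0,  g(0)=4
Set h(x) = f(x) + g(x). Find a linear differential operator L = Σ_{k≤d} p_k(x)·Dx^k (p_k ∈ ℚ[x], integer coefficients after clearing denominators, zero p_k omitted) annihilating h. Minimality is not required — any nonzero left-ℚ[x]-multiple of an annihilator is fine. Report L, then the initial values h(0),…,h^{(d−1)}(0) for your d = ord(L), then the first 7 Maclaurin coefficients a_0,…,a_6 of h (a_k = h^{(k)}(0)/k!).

f: a_k = -2, 0, 16, 0, -64/3, 0, 512/45, …
g: a_k = 4, 12, 18, 18, 27/2, 81/10, 81/20, …
f+g: L₀ = lclm(L_f,L_g), ord ≤ 2+1.
L = -48 + 16·Dx - 3·Dx^2 + Dx^3  (order 3).
h: a_k = 2, 12, 34, 18, -47/6, 81/10, 2777/180, …
ICs: h(0) = 2, h′(0) = 12, h′′(0) = 68.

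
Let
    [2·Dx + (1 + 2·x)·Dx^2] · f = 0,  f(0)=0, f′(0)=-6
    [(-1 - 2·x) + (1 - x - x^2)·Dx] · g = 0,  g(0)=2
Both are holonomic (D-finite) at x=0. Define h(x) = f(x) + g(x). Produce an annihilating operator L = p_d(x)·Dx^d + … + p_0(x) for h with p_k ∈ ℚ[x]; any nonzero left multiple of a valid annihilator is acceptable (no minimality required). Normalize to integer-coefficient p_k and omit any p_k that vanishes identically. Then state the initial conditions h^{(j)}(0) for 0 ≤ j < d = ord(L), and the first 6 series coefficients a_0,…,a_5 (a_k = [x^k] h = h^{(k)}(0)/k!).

L = (-34 - 92·x - 116·x^2 - 48·x^3 - 24·x^4)·Dx + (-5 - 60·x - 170·x^2 - 180·x^3 - 100·x^4 - 40·x^5)·Dx^2 + (3 + 11·x + 5·x^2 - 20·x^3 - 30·x^4 - 24·x^5 - 8·x^6)·Dx^3  (order 3).
h: a_k = 2, -4, 10, -2, 22, -16/5, …
ICs: h(0) = 2, h′(0) = -4, h′′(0) = 20.

f: a_k = 0, -6, 6, -8, 12, -96/5, …
g: a_k = 2, 2, 4, 6, 10, 16, …
Sum ⇒ L₀ = lclm(L_f,L_g) in ℚ(x)⟨Dx⟩.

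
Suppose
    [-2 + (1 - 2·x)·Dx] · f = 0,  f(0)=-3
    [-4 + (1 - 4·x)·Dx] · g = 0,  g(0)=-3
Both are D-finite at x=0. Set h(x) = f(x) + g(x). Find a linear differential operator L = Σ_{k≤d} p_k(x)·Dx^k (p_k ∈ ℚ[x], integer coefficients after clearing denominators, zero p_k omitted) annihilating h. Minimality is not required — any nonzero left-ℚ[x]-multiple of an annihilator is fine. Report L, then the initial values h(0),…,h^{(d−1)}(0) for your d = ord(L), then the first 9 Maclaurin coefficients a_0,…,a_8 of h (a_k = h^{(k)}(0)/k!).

L = -16 + (12 - 32·x)·Dx + (-1 + 6·x - 8·x^2)·Dx^2  (order 2).
h: a_k = -6, -18, -60, -216, -816, -3168, -12480, -49536, -197376, …
ICs: h(0) = -6, h′(0) = -18.

f: a_k = -3, -6, -12, -24, -48, -96, -192, -384, -768, …
g: a_k = -3, -12, -48, -192, -768, -3072, -12288, -49152, -196608, …
L₀ := lclm(L_f,L_g); ord L₀ ≤ 1+1.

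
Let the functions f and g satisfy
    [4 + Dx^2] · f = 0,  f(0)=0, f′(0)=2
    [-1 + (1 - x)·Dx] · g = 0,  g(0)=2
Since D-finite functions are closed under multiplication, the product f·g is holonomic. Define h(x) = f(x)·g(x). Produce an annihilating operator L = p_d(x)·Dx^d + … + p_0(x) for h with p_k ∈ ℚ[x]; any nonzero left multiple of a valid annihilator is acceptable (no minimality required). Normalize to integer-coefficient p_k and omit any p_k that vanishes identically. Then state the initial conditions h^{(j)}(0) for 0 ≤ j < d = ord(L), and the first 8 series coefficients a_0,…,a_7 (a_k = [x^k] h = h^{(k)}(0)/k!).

L = (-4 + 4·x) + 2·Dx + (-1 + x)·Dx^2  (order 2).
h: a_k = 0, 4, 4, 4/3, 4/3, 28/15, 28/15, 572/315, …
ICs: h(0) = 0, h′(0) = 4.

f: a_k = 0, 2, 0, -4/3, 0, 4/15, 0, -8/315, …
g: a_k = 2, 2, 2, 2, 2, 2, 2, 2, …
L₀ := L_f ⊗_s L_g (sym. prod.), ord ≤ 2.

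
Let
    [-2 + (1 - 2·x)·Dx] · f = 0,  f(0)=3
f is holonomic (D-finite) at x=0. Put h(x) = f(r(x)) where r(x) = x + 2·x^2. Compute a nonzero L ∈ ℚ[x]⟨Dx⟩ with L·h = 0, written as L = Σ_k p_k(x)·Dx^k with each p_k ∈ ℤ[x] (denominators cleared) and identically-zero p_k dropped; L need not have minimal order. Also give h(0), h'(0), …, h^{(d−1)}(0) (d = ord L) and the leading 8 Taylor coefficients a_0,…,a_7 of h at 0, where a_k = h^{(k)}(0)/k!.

f: a_k = 3, 6, 12, 24, 48, 96, 192, 384, …
Substitute x→r, Dx→(1/r')Dx; clear ⇒ L₀.
L = (2 + 8·x) + (-1 + 2·x + 4·x^2)·Dx  (order 1).
h: a_k = 3, 6, 24, 72, 240, 768, 2496, 8064, …
ICs: h(0) = 3.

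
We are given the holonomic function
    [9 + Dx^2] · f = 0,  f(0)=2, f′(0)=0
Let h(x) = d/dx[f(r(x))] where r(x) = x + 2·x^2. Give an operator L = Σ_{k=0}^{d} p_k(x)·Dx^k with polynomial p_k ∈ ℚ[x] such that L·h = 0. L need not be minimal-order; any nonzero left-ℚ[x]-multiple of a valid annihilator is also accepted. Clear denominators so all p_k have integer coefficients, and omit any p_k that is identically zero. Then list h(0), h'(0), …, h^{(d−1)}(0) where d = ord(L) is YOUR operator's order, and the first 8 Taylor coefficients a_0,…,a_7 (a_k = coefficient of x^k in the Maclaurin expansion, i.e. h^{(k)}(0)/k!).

f: a_k = 2, 0, -9, 0, 27/4, 0, -81/40, 0, …
L₀ from L_f via x↦r, Dx↦r'^{-1}Dx.
h₀' ⇒ L via d/dx closure of L₀.
L = (57 + 144·x + 864·x^2 + 2304·x^3 + 2304·x^4) + (-12 - 48·x)·Dx + (1 + 8·x + 16·x^2)·Dx^2  (order 2).
h: a_k = 0, -18, -108, -117, 270, 19197/20, 13419/10, -29511/280, …
ICs: h(0) = 0, h′(0) = -18.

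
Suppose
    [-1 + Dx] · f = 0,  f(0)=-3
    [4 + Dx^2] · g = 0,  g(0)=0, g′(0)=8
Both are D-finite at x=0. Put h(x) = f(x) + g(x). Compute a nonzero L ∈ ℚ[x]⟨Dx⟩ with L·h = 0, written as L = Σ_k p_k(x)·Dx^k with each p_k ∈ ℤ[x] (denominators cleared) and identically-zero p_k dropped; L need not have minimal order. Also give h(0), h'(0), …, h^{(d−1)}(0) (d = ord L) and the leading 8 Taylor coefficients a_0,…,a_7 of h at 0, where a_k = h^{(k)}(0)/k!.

L = -4 + 4·Dx - Dx^2 + Dx^3  (order 3).
h: a_k = -3, 5, -3/2, -35/6, -1/8, 25/24, -1/240, -103/1008, …
ICs: h(0) = -3, h′(0) = 5, h′′(0) = -3.

f: a_k = -3, -3, -3/2, -1/2, -1/8, -1/40, -1/240, -1/1680, …
g: a_k = 0, 8, 0, -16/3, 0, 16/15, 0, -32/315, …
h₀=f+g: left-lcm gives L₀, ord ≤ 3.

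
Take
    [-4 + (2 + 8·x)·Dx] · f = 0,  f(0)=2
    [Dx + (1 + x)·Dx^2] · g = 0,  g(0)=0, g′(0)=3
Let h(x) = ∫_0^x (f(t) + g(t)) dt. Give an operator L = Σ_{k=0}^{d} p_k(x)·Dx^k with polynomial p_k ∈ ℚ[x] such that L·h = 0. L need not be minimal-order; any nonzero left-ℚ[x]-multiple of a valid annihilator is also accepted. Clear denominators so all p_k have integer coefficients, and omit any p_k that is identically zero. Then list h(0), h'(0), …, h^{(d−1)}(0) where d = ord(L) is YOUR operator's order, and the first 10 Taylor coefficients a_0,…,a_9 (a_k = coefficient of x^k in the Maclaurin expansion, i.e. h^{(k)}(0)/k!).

L = (-8 + 4·x)·Dx^2 + (-10 - 8·x + 20·x^2)·Dx^3 + (-1 - 3·x + 6·x^2 + 8·x^3)·Dx^4  (order 4).
h: a_k = 0, 2, 7/2, -11/6, 9/4, -83/20, 283/30, -337/14, 3699/56, -4577/24, …
ICs: h(0) = 0, h′(0) = 2, h′′(0) = 7, h′′′(0) = -11.

f: a_k = 2, 4, -4, 8, -20, 56, -168, 528, -1716, 5720, …
g: a_k = 0, 3, -3/2, 1, -3/4, 3/5, -1/2, 3/7, -3/8, 1/3, …
L₀ := lclm(L_f,L_g); ord L₀ ≤ 1+2.
h=∫₀ˣh₀: take L = L₀·Dx.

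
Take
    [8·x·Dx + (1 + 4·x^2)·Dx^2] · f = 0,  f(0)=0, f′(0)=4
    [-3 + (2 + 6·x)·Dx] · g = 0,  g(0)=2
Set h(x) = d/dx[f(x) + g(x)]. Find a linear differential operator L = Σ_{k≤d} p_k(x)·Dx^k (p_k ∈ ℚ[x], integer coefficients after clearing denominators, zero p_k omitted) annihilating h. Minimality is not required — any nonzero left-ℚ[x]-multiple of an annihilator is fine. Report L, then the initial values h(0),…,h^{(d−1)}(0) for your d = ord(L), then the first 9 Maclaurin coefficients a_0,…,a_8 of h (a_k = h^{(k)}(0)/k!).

L = (-48 - 360·x + 576·x^2 + 864·x^3) + (-59 - 192·x - 120·x^2 + 2304·x^3 + 3024·x^4)·Dx + (-6 + 14·x + 144·x^2 + 272·x^3 + 672·x^4 + 864·x^5)·Dx^2  (order 2).
h: a_k = 7, -9/2, -47/8, -405/16, 16697/128, -45927/256, 243053/1024, -2814669/2048, 160214537/32768, …
ICs: h(0) = 7, h′(0) = -9/2.

f: a_k = 0, 4, 0, -16/3, 0, 64/5, 0, -256/7, 0, …
g: a_k = 2, 3, -9/4, 27/8, -405/64, 1701/128, -15309/512, 72171/1024, -2814669/16384, …
h₀=f+g: left-lcm gives L₀, ord ≤ 3.
Differentiate: ansatz ord ≤ ord L₀ ⇒ L.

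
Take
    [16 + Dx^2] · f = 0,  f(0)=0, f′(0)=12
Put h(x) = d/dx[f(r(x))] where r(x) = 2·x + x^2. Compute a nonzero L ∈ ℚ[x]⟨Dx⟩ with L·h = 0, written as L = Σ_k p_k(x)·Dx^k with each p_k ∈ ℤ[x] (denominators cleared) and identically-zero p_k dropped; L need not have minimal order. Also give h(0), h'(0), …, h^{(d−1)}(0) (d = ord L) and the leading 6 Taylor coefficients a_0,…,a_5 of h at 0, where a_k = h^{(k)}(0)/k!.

f: a_k = 0, 12, 0, -32, 0, 128/5, …
h₀=f(r): pull back L_f along r ⇒ L₀.
h=h₀': d/dx-closure on L₀ ⇒ L.
L = (67 + 256·x + 384·x^2 + 256·x^3 + 64·x^4) + (-3 - 3·x)·Dx + (1 + 2·x + x^2)·Dx^2  (order 2).
h: a_k = 24, 24, -768, -1536, 3136, 12096, …
ICs: h(0) = 24, h′(0) = 24.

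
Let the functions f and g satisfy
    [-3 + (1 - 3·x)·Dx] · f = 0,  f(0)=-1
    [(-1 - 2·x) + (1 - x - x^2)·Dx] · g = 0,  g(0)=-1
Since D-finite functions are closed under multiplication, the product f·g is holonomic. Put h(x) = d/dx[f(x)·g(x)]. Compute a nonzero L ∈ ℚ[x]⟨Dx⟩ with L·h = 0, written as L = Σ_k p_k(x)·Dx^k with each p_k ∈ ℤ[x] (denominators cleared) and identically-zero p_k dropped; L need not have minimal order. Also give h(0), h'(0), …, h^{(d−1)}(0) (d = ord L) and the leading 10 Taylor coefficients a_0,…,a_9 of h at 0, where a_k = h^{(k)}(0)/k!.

f: a_k = -1, -3, -9, -27, -81, -243, -729, -2187, -6561, -19683, …
g: a_k = -1, -1, -2, -3, -5, -8, -13, -21, -34, -55, …
Sym-product of L_f,L_g gives L₀ (≤ ord 1).
h=h₀': d/dx-closure on L₀ ⇒ L.
L = (28 - 66·x - 48·x^2 + 96·x^3 + 108·x^4) + (-4 + 20·x - 15·x^2 - 40·x^3 + 30·x^4 + 27·x^5)·Dx  (order 1).
h: a_k = 4, 28, 135, 560, 2140, 7782, 27384, 94160, 318285, 1061840, …
ICs: h(0) = 4.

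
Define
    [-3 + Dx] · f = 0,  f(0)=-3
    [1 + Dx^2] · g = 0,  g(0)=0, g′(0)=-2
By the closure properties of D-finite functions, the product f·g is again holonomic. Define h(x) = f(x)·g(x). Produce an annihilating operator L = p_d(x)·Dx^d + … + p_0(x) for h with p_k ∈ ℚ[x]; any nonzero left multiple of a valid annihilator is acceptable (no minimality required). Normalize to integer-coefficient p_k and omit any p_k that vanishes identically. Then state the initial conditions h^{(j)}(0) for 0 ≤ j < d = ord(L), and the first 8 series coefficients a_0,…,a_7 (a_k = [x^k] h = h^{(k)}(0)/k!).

f: a_k = -3, -9, -27/2, -27/2, -81/8, -243/40, -243/80, -729/560, …
g: a_k = 0, -2, 0, 1/3, 0, -1/60, 0, 1/2520, …
Sym-product of L_f,L_g gives L₀ (≤ ord 2).
L = 10 - 6·Dx + Dx^2  (order 2).
h: a_k = 0, 6, 18, 26, 24, 79/5, 39/5, 307/105, …
ICs: h(0) = 0, h′(0) = 6.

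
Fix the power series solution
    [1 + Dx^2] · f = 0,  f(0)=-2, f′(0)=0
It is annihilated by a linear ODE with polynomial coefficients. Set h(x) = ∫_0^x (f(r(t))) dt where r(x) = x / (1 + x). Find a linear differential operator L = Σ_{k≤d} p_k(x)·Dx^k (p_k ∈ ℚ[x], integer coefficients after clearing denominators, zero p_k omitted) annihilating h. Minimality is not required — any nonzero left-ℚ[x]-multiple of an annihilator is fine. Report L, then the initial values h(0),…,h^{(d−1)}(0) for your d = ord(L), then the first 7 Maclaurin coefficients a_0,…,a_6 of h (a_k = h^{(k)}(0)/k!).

L = Dx + (2 + 6·x + 6·x^2 + 2·x^3)·Dx^2 + (1 + 4·x + 6·x^2 + 4·x^3 + x^4)·Dx^3  (order 3).
h: a_k = 0, -2, 0, 1/3, -1/2, 7/12, -11/18, …
ICs: h(0) = 0, h′(0) = -2, h′′(0) = 0.

f: a_k = -2, 0, 1, 0, -1/12, 0, 1/360, …
Substitute x→r, Dx→(1/r')Dx; clear ⇒ L₀.
h=∫h₀ ⇒ L = L₀·Dx.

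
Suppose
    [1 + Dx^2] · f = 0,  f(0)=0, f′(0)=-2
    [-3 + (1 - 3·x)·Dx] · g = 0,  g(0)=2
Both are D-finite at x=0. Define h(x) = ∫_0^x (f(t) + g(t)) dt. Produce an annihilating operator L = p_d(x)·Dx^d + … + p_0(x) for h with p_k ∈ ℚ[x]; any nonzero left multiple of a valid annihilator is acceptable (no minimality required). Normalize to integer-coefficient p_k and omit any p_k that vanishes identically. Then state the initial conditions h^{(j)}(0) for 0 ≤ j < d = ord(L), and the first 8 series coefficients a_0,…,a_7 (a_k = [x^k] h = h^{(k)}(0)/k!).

f: a_k = 0, -2, 0, 1/3, 0, -1/60, 0, 1/2520, …
g: a_k = 2, 6, 18, 54, 162, 486, 1458, 4374, …
L₀ := lclm(L_f,L_g); ord L₀ ≤ 2+1.
h=∫₀ˣh₀: take L = L₀·Dx.
L = (-165 + 18·x - 27·x^2)·Dx + (19 - 63·x + 27·x^2 - 27·x^3)·Dx^2 + (-165 + 18·x - 27·x^2)·Dx^3 + (19 - 63·x + 27·x^2 - 27·x^3)·Dx^4  (order 4).
h: a_k = 0, 2, 2, 6, 163/12, 162/5, 29159/360, 1458/7, …
ICs: h(0) = 0, h′(0) = 2, h′′(0) = 4, h′′′(0) = 36.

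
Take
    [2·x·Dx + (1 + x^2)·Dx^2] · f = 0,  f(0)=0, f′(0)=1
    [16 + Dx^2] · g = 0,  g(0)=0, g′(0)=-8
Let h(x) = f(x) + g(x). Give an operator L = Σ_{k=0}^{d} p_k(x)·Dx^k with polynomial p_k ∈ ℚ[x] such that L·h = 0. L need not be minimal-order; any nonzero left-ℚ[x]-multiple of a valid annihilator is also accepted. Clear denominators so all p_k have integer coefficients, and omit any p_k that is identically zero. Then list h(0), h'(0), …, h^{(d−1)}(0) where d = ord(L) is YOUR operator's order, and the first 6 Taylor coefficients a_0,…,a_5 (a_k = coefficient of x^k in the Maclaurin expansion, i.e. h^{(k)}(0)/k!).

L = (64·x + 704·x^3 + 256·x^5)·Dx + (112 + 416·x^2 + 432·x^4 + 128·x^6)·Dx^2 + (4·x + 44·x^3 + 16·x^5)·Dx^3 + (7 + 26·x^2 + 27·x^4 + 8·x^6)·Dx^4  (order 4).
h: a_k = 0, -7, 0, 21, 0, -253/15, …
ICs: h(0) = 0, h′(0) = -7, h′′(0) = 0, h′′′(0) = 126.

f: a_k = 0, 1, 0, -1/3, 0, 1/5, …
g: a_k = 0, -8, 0, 64/3, 0, -256/15, …
h₀=f+g: left-lcm gives L₀, ord ≤ 4.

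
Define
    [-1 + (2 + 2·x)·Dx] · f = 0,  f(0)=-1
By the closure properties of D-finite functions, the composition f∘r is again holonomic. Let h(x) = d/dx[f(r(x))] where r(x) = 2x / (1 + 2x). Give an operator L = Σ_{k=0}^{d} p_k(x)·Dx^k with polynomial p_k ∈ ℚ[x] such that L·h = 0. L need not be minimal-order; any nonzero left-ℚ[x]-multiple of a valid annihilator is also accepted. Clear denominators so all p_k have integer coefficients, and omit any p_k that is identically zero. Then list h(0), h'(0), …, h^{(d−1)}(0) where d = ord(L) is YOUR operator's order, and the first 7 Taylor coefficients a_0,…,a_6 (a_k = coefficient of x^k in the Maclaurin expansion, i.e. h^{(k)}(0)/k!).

L = (-5 - 16·x) + (-1 - 6·x - 8·x^2)·Dx  (order 1).
h: a_k = -1, 5, -39/2, 141/2, -1995/8, 7059/8, -50435/16, …
ICs: h(0) = -1.

f: a_k = -1, -1/2, 1/8, -1/16, 5/128, -7/256, 21/1024, …
L₀ from L_f via x↦r, Dx↦r'^{-1}Dx.
Derive L from L₀ (diff closure).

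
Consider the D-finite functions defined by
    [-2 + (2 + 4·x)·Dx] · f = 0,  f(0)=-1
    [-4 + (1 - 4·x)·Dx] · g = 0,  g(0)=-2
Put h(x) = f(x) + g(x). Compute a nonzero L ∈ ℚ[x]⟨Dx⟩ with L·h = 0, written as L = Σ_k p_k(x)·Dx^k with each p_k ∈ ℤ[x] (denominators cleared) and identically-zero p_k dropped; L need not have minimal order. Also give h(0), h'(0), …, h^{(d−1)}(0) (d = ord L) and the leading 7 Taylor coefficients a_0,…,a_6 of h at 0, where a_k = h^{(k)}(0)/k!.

f: a_k = -1, -1, 1/2, -1/2, 5/8, -7/8, 21/16, …
g: a_k = -2, -8, -32, -128, -512, -2048, -8192, …
Weyl lclm of L_f,L_g ⇒ L₀ (ord ≤ 2).
L = (12 + 16·x) + (-11 - 40·x - 48·x^2)·Dx + (1 + 2·x - 16·x^2 - 32·x^3)·Dx^2  (order 2).
h: a_k = -3, -9, -63/2, -257/2, -4091/8, -16391/8, -131051/16, …
ICs: h(0) = -3, h′(0) = -9.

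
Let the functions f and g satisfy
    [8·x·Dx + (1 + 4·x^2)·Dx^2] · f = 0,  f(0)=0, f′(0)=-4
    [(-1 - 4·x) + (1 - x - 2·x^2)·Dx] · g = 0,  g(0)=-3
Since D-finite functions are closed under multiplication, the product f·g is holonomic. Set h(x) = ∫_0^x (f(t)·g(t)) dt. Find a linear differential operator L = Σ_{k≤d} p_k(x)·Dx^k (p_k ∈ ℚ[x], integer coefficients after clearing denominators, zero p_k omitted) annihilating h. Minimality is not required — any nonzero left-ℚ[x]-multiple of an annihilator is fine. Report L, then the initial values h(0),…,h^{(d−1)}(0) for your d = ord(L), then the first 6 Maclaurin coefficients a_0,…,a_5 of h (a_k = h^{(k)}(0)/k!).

L = (4 + 8·x + 48·x^2)·Dx + (2 + 16·x^2 + 48·x^3)·Dx^2 + (-1 + x - 2·x^2 + 4·x^3 + 8·x^4)·Dx^3  (order 3).
h: a_k = 0, 0, 6, 4, 5, 44/5, …
ICs: h(0) = 0, h′(0) = 0, h′′(0) = 12.

f: a_k = 0, -4, 0, 16/3, 0, -64/5, …
g: a_k = -3, -3, -9, -15, -33, -63, …
L₀ := L_f ⊗_s L_g (sym. prod.), ord ≤ 2.
h=∫₀ˣh₀: take L = L₀·Dx.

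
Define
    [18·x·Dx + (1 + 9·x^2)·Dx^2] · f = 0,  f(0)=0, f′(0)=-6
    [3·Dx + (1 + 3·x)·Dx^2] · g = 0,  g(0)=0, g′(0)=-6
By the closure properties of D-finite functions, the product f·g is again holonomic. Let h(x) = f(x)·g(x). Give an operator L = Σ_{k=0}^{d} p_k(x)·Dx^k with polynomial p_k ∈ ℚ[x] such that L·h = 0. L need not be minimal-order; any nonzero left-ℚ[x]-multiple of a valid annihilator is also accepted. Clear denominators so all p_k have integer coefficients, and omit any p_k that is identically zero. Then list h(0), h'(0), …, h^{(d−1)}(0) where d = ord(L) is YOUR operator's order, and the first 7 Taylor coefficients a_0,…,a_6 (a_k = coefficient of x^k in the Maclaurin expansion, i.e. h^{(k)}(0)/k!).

L = (648 + 3564·x + 19440·x^2 + 113724·x^3 + 262440·x^4 + 341172·x^5 + 236196·x^7)·Dx + (162 + 3348·x + 24948·x^2 + 117612·x^3 + 396576·x^4 + 813564·x^5 + 918540·x^6 + 236196·x^7 + 826686·x^8)·Dx^2 + (36 + 576·x + 5184·x^2 + 25272·x^3 + 87480·x^4 + 227448·x^5 + 419904·x^6 + 472392·x^7 + 236196·x^8 + 472392·x^9)·Dx^3 + (5 + 54·x + 333·x^2 + 1512·x^3 + 5346·x^4 + 14580·x^5 + 30618·x^6 + 52488·x^7 + 59049·x^8 + 39366·x^9 + 59049·x^10)·Dx^4  (order 4).
h: a_k = 0, 0, 36, -54, 0, -81, 4212/5, …
ICs: h(0) = 0, h′(0) = 0, h′′(0) = 72, h′′′(0) = -324.

f: a_k = 0, -6, 0, 18, 0, -486/5, 0, …
g: a_k = 0, -6, 9, -18, 81/2, -486/5, 243, …
Sym-product of L_f,L_g gives L₀ (≤ ord 4).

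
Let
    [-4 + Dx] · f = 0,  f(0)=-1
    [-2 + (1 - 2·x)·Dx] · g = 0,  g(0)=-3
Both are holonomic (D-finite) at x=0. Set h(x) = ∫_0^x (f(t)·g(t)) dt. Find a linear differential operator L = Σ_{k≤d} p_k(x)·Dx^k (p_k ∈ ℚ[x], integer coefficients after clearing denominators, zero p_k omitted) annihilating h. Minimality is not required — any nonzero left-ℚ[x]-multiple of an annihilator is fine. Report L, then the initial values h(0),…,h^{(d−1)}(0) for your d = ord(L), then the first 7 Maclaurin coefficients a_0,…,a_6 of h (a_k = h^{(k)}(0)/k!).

f: a_k = -1, -4, -8, -32/3, -32/3, -128/15, -256/45, …
g: a_k = -3, -6, -12, -24, -48, -96, -192, …
h₀=f·g: eliminate ⇒ L₀, order ≤ 1·1.
h=∫h₀ ⇒ L = L₀·Dx.
L = (6 - 8·x)·Dx + (-1 + 2·x)·Dx^2  (order 2).
h: a_k = 0, 3, 9, 20, 38, 336/5, 1744/15, …
ICs: h(0) = 0, h′(0) = 3.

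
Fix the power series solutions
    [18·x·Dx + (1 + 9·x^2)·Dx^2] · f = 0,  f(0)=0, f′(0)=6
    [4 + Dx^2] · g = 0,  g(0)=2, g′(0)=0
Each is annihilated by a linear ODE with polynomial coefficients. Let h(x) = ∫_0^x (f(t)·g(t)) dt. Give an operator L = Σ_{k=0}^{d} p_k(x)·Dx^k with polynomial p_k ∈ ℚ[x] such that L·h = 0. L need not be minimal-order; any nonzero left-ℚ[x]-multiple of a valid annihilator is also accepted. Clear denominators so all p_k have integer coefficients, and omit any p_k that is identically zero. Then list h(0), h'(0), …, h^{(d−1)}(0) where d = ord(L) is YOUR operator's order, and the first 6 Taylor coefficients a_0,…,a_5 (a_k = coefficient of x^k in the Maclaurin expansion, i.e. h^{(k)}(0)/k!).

L = (2080 + 50256·x^2 + 89424·x^4 + 186624·x^6 + 419904·x^8)·Dx + (3168·x + 38880·x^3 + 139968·x^5 + 419904·x^7)·Dx^2 + (572 + 13788·x^2 + 33048·x^4 + 93312·x^6 + 209952·x^8)·Dx^3 + (792·x + 9720·x^3 + 34992·x^5 + 104976·x^7)·Dx^4 + (13 + 306·x^2 + 2673·x^4 + 11664·x^6 + 26244·x^8)·Dx^5  (order 5).
h: a_k = 0, 0, 6, 0, -15, 0, …
ICs: h(0) = 0, h′(0) = 0, h′′(0) = 12, h′′′(0) = 0, h′′′′(0) = -360.

f: a_k = 0, 6, 0, -18, 0, 486/5, …
g: a_k = 2, 0, -4, 0, 4/3, 0, …
h₀=f·g: eliminate ⇒ L₀, order ≤ 2·2.
h=∫₀ˣh₀: take L = L₀·Dx.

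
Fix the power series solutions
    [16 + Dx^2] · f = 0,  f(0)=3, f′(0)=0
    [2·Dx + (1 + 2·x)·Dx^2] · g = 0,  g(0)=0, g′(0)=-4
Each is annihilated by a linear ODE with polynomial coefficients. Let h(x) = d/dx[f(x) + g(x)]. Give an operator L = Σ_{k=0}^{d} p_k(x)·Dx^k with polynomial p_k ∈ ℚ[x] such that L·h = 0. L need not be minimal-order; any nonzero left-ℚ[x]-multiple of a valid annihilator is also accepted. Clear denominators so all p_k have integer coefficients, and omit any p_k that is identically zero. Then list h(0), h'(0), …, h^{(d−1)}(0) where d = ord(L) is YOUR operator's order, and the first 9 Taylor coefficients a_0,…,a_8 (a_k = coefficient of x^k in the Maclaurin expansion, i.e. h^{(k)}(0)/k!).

L = (160 + 256·x + 256·x^2) + (48 + 224·x + 384·x^2 + 256·x^3)·Dx + (10 + 16·x + 16·x^2)·Dx^2 + (3 + 14·x + 24·x^2 + 16·x^3)·Dx^3  (order 3).
h: a_k = -4, -40, -16, 160, -64, 128/5, -256, 57856/105, -1024, …
ICs: h(0) = -4, h′(0) = -40, h′′(0) = -32.

f: a_k = 3, 0, -24, 0, 32, 0, -256/15, 0, 512/105, …
g: a_k = 0, -4, 4, -16/3, 8, -64/5, 64/3, -256/7, 64, …
Sum ⇒ L₀ = lclm(L_f,L_g) in ℚ(x)⟨Dx⟩.
Derive L from L₀ (diff closure).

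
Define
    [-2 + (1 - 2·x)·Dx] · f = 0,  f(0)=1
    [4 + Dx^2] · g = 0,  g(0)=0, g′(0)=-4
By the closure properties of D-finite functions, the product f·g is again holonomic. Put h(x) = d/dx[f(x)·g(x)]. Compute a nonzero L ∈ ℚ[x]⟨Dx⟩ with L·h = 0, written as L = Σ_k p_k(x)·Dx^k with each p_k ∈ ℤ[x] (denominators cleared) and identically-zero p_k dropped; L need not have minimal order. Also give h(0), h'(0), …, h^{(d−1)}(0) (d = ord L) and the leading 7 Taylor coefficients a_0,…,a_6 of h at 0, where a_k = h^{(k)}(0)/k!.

f: a_k = 1, 2, 4, 8, 16, 32, 64, …
g: a_k = 0, -4, 0, 8/3, 0, -8/15, 0, …
f·g: L₀ = L_f ⊗_s L_g, ord ≤ 1·2.
Derive L from L₀ (diff closure).
L = (-4 - 16·x + 16·x^2) + (-4 + 8·x)·Dx + (1 - 4·x + 4·x^2)·Dx^2  (order 2).
h: a_k = -4, -16, -40, -320/3, -808/3, -3232/5, -67856/45, …
ICs: h(0) = -4, h′(0) = -16.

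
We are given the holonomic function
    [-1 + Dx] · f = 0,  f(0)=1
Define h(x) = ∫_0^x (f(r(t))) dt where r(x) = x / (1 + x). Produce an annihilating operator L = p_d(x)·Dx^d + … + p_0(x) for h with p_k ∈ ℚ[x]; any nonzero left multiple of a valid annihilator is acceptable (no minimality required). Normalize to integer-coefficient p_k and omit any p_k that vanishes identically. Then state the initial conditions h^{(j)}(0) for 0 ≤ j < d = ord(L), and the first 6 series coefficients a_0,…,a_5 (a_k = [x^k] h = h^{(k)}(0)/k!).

L = -Dx + (1 + 2·x + x^2)·Dx^2  (order 2).
h: a_k = 0, 1, 1/2, -1/6, 1/24, 1/120, …
ICs: h(0) = 0, h′(0) = 1.

f: a_k = 1, 1, 1/2, 1/6, 1/24, 1/120, …
L₀ from L_f via x↦r, Dx↦r'^{-1}Dx.
Integrate: L := L₀·Dx.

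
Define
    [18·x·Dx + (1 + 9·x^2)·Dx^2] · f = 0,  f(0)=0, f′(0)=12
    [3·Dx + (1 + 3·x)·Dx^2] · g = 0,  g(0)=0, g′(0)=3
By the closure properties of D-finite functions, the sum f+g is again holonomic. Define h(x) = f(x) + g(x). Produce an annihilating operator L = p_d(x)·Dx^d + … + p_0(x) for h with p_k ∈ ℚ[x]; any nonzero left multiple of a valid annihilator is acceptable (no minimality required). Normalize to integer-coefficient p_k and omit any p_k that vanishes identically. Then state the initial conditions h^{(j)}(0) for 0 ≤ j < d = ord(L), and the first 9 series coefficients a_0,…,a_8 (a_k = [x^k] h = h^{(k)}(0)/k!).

L = (-18 - 162·x + 486·x^2 + 486·x^3)·Dx + (-12 - 36·x + 972·x^3 + 972·x^4)·Dx^2 + (-1 + 3·x + 18·x^2 + 54·x^3 + 243·x^4 + 243·x^5)·Dx^3  (order 3).
h: a_k = 0, 15, -9/2, -27, -81/4, 243, -243/2, -6561/7, -6561/8, …
ICs: h(0) = 0, h′(0) = 15, h′′(0) = -9.

f: a_k = 0, 12, 0, -36, 0, 972/5, 0, -8748/7, 0, …
g: a_k = 0, 3, -9/2, 9, -81/4, 243/5, -243/2, 2187/7, -6561/8, …
f+g: L₀ = lclm(L_f,L_g), ord ≤ 2+2.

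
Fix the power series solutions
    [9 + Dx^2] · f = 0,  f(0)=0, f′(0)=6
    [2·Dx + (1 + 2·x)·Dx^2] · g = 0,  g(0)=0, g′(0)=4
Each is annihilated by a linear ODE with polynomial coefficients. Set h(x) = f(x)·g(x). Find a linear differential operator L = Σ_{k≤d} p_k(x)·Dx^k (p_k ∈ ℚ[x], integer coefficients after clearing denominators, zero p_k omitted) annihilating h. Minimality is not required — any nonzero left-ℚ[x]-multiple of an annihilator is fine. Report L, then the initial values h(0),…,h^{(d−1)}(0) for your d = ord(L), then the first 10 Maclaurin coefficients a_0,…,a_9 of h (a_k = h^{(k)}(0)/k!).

L = (63 + 1053·x + 3969·x^2 + 5832·x^3 + 2916·x^4) + (63 + 450·x + 972·x^2 + 648·x^3)·Dx + (25 + 270·x + 918·x^2 + 1296·x^3 + 648·x^4)·Dx^2 + (7 + 50·x + 108·x^2 + 72·x^3)·Dx^3 + (2 + 17·x + 53·x^2 + 72·x^3 + 36·x^4)·Dx^4  (order 4).
h: a_k = 0, 0, 24, -24, -4, -12, 45, -361/5, 1713/14, -3093/14, …
ICs: h(0) = 0, h′(0) = 0, h′′(0) = 48, h′′′(0) = -144.

f: a_k = 0, 6, 0, -9, 0, 81/20, 0, -243/280, 0, 243/2240, …
g: a_k = 0, 4, -4, 16/3, -8, 64/5, -64/3, 256/7, -64, 1024/9, …
Product ⇒ symmetric product L₀, ord ≤ 4.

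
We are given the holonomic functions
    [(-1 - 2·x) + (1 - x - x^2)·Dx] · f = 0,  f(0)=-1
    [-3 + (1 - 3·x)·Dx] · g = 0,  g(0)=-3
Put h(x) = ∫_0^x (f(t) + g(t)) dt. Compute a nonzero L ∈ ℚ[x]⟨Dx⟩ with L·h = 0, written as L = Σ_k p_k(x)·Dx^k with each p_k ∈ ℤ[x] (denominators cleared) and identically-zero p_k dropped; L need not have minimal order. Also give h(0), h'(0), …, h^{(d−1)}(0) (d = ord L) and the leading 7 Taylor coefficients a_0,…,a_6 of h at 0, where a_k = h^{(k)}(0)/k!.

f: a_k = -1, -1, -2, -3, -5, -8, -13, …
g: a_k = -3, -9, -27, -81, -243, -729, -2187, …
f+g: L₀ = lclm(L_f,L_g), ord ≤ 1+1.
Integrate: L := L₀·Dx.
L = (-6 - 36·x + 18·x^2 - 18·x^3)·Dx + (14 - 18·x - 24·x^2 + 18·x^3 - 36·x^4)·Dx^2 + (-2 + 10·x - 15·x^2 + 10·x^3 - 9·x^5)·Dx^3  (order 3).
h: a_k = 0, -4, -5, -29/3, -21, -248/5, -737/6, …
ICs: h(0) = 0, h′(0) = -4, h′′(0) = -10.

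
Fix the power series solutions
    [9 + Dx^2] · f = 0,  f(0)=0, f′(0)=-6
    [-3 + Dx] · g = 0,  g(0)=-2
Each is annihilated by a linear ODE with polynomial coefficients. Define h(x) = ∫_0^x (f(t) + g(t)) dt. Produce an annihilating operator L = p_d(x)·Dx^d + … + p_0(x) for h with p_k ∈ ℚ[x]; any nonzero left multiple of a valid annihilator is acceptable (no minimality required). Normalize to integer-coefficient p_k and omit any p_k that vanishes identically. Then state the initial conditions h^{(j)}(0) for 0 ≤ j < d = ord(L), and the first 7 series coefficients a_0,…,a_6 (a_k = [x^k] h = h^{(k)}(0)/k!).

L = -27·Dx + 9·Dx^2 - 3·Dx^3 + Dx^4  (order 4).
h: a_k = 0, -2, -6, -3, 0, -27/20, -27/20, …
ICs: h(0) = 0, h′(0) = -2, h′′(0) = -12, h′′′(0) = -18.

f: a_k = 0, -6, 0, 9, 0, -81/20, 0, …
g: a_k = -2, -6, -9, -9, -27/4, -81/20, -81/40, …
f+g: L₀ = lclm(L_f,L_g), ord ≤ 2+1.
h=∫h₀ ⇒ L = L₀·Dx.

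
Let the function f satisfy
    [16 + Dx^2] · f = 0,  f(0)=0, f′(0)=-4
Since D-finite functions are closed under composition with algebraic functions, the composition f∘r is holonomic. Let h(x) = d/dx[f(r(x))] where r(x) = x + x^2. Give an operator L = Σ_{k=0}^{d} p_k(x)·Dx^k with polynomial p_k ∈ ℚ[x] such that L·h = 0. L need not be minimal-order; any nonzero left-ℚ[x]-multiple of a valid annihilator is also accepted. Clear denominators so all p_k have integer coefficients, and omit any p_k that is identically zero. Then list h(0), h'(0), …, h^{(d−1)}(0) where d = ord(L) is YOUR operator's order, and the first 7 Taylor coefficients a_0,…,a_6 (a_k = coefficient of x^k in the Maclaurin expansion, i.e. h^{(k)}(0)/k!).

f: a_k = 0, -4, 0, 32/3, 0, -128/15, 0, …
h₀=f(r): pull back L_f along r ⇒ L₀.
Derive L from L₀ (diff closure).
L = (28 + 128·x + 384·x^2 + 512·x^3 + 256·x^4) + (-6 - 12·x)·Dx + (1 + 4·x + 4·x^2)·Dx^2  (order 2).
h: a_k = -4, -8, 32, 128, 352/3, -192, -25856/45, …
ICs: h(0) = -4, h′(0) = -8.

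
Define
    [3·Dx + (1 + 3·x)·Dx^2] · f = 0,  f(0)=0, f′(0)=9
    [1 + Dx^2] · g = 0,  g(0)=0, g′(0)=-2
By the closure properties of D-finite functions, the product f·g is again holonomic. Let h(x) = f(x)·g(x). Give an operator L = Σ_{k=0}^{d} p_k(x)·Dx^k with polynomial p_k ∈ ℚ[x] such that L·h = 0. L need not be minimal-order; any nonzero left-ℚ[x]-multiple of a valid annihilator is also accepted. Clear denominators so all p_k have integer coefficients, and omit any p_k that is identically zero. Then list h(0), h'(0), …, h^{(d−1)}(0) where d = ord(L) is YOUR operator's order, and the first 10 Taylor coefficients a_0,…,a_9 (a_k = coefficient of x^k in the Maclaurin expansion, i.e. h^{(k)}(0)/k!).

f: a_k = 0, 9, -27/2, 27, -243/4, 729/5, -729/2, 6561/7, -19683/8, 6561, …
g: a_k = 0, -2, 0, 1/3, 0, -1/60, 0, 1/2520, 0, -1/181440, …
Product ⇒ symmetric product L₀, ord ≤ 4.
L = (-203 - 222·x - 189·x^2 + 432·x^3 + 324·x^4) + (-84 - 108·x + 648·x^2 + 648·x^3)·Dx + (-208 - 228·x - 54·x^2 + 864·x^3 + 648·x^4)·Dx^2 + (-84 - 108·x + 648·x^2 + 648·x^3)·Dx^3 + (-5 - 6·x + 135·x^2 + 432·x^3 + 324·x^4)·Dx^4  (order 4).
h: a_k = 0, 0, -18, 27, -51, 117, -1131/4, 28359/40, -511397/280, 168009/35, …
ICs: h(0) = 0, h′(0) = 0, h′′(0) = -36, h′′′(0) = 162.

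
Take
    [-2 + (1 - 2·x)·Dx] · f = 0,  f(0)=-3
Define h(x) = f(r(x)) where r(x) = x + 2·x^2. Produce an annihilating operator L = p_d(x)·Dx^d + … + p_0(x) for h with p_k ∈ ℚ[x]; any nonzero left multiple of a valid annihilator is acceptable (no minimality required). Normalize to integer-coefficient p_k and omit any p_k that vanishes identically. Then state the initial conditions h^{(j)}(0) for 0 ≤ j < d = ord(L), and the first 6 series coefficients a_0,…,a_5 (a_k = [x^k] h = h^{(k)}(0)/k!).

L = (2 + 8·x) + (-1 + 2·x + 4·x^2)·Dx  (order 1).
h: a_k = -3, -6, -24, -72, -240, -768, …
ICs: h(0) = -3.

f: a_k = -3, -6, -12, -24, -48, -96, …
h₀=f(r): pull back L_f along r ⇒ L₀.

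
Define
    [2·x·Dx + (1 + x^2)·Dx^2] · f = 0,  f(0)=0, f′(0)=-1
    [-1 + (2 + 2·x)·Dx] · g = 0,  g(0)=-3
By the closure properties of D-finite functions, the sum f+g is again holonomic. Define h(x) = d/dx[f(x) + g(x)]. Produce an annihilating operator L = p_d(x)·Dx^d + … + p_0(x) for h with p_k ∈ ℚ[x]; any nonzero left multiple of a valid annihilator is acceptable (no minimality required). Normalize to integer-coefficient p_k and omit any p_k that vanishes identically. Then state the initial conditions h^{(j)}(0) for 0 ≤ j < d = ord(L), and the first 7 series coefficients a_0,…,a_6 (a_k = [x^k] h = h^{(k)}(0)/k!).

L = (-4 - 10·x + 12·x^2 + 6·x^3) + (-11 - 16·x + 10·x^2 + 48·x^3 + 21·x^4)·Dx + (-2 + 6·x + 12·x^2 + 12·x^3 + 14·x^4 + 6·x^5)·Dx^2  (order 2).
h: a_k = -5/2, 3/4, 7/16, 15/32, -361/256, 189/512, 1355/2048, …
ICs: h(0) = -5/2, h′(0) = 3/4.

f: a_k = 0, -1, 0, 1/3, 0, -1/5, 0, …
g: a_k = -3, -3/2, 3/8, -3/16, 15/128, -21/256, 63/1024, …
h₀=f+g: left-lcm gives L₀, ord ≤ 3.
h=h₀': d/dx-closure on L₀ ⇒ L.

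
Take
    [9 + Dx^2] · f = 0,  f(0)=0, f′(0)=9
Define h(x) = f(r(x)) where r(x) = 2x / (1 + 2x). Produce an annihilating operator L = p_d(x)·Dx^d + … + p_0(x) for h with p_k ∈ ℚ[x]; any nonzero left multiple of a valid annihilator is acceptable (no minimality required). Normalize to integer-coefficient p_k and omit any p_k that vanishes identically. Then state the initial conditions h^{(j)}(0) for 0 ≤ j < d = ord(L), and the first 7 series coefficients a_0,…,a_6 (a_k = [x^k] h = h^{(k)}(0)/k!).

L = 36 + (4 + 24·x + 48·x^2 + 32·x^3)·Dx + (1 + 8·x + 24·x^2 + 32·x^3 + 16·x^4)·Dx^2  (order 2).
h: a_k = 0, 18, -36, -36, 504, -10548/5, 6120, …
ICs: h(0) = 0, h′(0) = 18.

f: a_k = 0, 9, 0, -27/2, 0, 243/40, 0, …
L₀ from L_f via x↦r, Dx↦r'^{-1}Dx.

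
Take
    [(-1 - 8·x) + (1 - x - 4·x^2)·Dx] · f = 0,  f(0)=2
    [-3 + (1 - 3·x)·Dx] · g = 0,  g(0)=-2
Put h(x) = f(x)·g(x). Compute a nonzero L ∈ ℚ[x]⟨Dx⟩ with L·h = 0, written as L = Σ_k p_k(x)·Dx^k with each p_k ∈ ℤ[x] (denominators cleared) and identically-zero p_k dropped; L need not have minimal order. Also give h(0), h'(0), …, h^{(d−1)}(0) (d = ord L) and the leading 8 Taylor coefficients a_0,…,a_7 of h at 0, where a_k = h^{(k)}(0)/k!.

f: a_k = 2, 2, 10, 18, 58, 130, 362, 882, …
g: a_k = -2, -6, -18, -54, -162, -486, -1458, -4374, …
h₀=f·g: eliminate ⇒ L₀, order ≤ 1·1.
L = (-4 - 2·x + 36·x^2) + (1 - 4·x - x^2 + 12·x^3)·Dx  (order 1).
h: a_k = -4, -16, -68, -240, -836, -2768, -9028, -28848, …
ICs: h(0) = -4.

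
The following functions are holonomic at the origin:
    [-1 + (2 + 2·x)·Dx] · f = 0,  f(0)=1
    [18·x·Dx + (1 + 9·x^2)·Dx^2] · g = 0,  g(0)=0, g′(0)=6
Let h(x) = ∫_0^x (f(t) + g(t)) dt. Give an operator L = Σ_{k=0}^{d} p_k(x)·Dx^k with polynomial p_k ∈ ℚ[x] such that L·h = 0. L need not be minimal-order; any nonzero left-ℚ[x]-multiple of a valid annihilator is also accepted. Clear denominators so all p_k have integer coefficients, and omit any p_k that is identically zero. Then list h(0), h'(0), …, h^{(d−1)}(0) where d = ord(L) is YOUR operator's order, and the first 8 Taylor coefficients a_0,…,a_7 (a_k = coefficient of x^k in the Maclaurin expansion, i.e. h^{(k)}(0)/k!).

f: a_k = 1, 1/2, -1/8, 1/16, -5/128, 7/256, -21/1024, 33/2048, …
g: a_k = 0, 6, 0, -18, 0, 486/5, 0, -4374/7, …
L₀ := lclm(L_f,L_g); ord L₀ ≤ 1+2.
Integrate: L := L₀·Dx.
L = (-36 - 90·x + 972·x^2 + 486·x^3)·Dx^2 + (-75 - 144·x + 1818·x^2 + 3888·x^3 + 1701·x^4)·Dx^3 + (-2 + 70·x + 108·x^2 + 684·x^3 + 1134·x^4 + 486·x^5)·Dx^4  (order 4).
h: a_k = 0, 1, 13/4, -1/24, -287/64, -1/128, 124451/7680, -3/1024, …
ICs: h(0) = 0, h′(0) = 1, h′′(0) = 13/2, h′′′(0) = -1/4.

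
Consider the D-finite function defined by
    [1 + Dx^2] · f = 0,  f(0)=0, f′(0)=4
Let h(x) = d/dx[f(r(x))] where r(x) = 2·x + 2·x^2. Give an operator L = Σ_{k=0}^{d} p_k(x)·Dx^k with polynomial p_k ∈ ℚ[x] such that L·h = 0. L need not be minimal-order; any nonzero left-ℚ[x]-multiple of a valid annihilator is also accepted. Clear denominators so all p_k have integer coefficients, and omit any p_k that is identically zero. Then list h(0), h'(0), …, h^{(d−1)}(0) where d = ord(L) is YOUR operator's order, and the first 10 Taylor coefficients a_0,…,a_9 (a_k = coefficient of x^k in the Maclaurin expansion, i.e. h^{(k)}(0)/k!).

f: a_k = 0, 4, 0, -2/3, 0, 1/30, 0, -1/1260, 0, 1/90720, …
L₀ from L_f via x↦r, Dx↦r'^{-1}Dx.
Derive L from L₀ (diff closure).
L = (16 + 32·x + 96·x^2 + 128·x^3 + 64·x^4) + (-6 - 12·x)·Dx + (1 + 4·x + 4·x^2)·Dx^2  (order 2).
h: a_k = 8, 16, -16, -64, -224/3, 0, 3328/45, 3584/45, 9088/315, -512/21, …
ICs: h(0) = 8, h′(0) = 16.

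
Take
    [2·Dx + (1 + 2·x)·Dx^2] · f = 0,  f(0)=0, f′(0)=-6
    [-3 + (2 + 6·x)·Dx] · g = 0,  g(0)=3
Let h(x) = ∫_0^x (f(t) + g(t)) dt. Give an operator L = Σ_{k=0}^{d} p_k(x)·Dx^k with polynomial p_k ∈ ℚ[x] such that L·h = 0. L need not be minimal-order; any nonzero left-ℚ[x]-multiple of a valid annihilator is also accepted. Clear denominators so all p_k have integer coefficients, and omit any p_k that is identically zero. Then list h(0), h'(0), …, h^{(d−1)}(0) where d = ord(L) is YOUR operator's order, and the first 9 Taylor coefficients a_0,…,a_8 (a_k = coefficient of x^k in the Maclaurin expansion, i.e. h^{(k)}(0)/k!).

f: a_k = 0, -6, 6, -8, 12, -96/5, 32, -384/7, 96, …
g: a_k = 3, 9/2, -27/8, 81/16, -1215/128, 5103/256, -45927/1024, 216513/2048, -8444007/32768, …
f+g: L₀ = lclm(L_f,L_g), ord ≤ 2+1.
Integrate: L := L₀·Dx.
L = (-6 + 36·x)·Dx^2 + (5 + 84·x + 180·x^2)·Dx^3 + (2 + 22·x + 72·x^2 + 72·x^3)·Dx^4  (order 4).
h: a_k = 0, 3, -3/4, 7/8, -47/64, 321/640, 313/2560, -13159/7168, 729159/114688, …
ICs: h(0) = 0, h′(0) = 3, h′′(0) = -3/2, h′′′(0) = 21/4.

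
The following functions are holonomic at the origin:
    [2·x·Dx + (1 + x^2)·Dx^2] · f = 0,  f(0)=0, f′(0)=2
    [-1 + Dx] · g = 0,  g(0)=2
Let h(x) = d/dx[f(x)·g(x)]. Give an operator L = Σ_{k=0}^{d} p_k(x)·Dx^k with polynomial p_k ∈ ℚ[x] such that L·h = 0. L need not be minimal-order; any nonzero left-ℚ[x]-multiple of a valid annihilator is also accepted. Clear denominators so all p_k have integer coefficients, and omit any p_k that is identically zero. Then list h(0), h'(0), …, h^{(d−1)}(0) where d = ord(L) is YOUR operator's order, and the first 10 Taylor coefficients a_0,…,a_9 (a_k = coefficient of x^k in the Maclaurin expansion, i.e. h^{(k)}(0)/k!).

L = (1 + 5·x - 3·x^2 + x^3) + (-6·x + 4·x^2 - 2·x^3)·Dx + (-1 + x - x^2 + x^3)·Dx^2  (order 2).
h: a_k = 4, 8, 2, -8/3, 3/2, 11/3, -31/20, -226/63, 1151/672, 161309/45360, …
ICs: h(0) = 4, h′(0) = 8.

f: a_k = 0, 2, 0, -2/3, 0, 2/5, 0, -2/7, 0, 2/9, …
g: a_k = 2, 2, 1, 1/3, 1/12, 1/60, 1/360, 1/2520, 1/20160, 1/181440, …
Sym-product of L_f,L_g gives L₀ (≤ ord 2).
Derive L from L₀ (diff closure).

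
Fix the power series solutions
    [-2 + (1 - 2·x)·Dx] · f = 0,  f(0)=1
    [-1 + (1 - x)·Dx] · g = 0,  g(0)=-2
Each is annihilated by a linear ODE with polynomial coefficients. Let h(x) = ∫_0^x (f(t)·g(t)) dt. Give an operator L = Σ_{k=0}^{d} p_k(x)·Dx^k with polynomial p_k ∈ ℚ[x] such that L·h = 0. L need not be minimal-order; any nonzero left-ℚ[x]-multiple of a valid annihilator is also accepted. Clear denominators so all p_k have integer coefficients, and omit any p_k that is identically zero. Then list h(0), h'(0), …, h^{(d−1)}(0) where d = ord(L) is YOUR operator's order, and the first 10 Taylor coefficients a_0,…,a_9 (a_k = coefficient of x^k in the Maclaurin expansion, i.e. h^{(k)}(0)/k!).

f: a_k = 1, 2, 4, 8, 16, 32, 64, 128, 256, 512, …
g: a_k = -2, -2, -2, -2, -2, -2, -2, -2, -2, -2, …
L₀ := L_f ⊗_s L_g (sym. prod.), ord ≤ 1.
h=∫h₀ ⇒ L = L₀·Dx.
L = (-3 + 4·x)·Dx + (1 - 3·x + 2·x^2)·Dx^2  (order 2).
h: a_k = 0, -2, -3, -14/3, -15/2, -62/5, -21, -254/7, -255/4, -1022/9, …
ICs: h(0) = 0, h′(0) = -2.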